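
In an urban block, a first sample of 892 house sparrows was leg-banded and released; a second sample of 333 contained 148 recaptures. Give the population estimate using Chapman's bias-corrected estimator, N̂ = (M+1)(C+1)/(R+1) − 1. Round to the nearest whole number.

N̂ = (892+1)(333+1)/(148+1) − 1 = 893·334/149 − 1
= 298262/149 − 1 ≈ 2001.8 − 1 ≈ 2000.8 → 2001

N ≈ 2001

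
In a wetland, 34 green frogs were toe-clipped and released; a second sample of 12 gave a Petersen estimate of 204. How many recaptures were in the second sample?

From N = M·C/R: R = M·C / N = 34·12 / 204 = 408 / 204 = 2.

R = 2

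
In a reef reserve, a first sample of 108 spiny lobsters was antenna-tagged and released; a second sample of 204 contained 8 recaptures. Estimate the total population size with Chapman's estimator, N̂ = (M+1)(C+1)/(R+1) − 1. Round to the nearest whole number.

N ≈ 2482

N̂ = (108+1)(204+1)/(8+1) − 1 = 109·205/9 − 1
= 22345/9 − 1 ≈ 2482.8 − 1 ≈ 2481.8 → 2482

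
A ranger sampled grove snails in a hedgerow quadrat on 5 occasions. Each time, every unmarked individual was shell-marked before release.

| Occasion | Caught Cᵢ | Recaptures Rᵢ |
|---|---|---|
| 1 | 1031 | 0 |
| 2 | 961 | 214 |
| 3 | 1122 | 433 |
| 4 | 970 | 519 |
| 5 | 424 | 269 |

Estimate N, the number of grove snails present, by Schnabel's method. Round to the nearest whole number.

Marked at large before each occasion: Mᵢ = Σⱼ<ᵢ (Cⱼ − Rⱼ) → M1=0, M2=1031, M3=1778, M4=2467, M5=2918
Σ MᵢCᵢ = 0·1031 + 1031·961 + 1778·1122 + 2467·970 + 2918·424 = 0 + 990791 + 1994916 + 2392990 + 1237232 = 6615929
Σ Rᵢ = 0 + 214 + 433 + 519 + 269 = 1435
N̂ = 6615929 / 1435 ≈ 4610.4 → 4610

N ≈ 4610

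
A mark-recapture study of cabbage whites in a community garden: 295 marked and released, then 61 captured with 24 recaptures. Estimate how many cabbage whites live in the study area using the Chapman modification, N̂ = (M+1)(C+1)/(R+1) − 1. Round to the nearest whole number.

N̂ = (295+1)(61+1)/(24+1) − 1 = 296·62/25 − 1
= 18352/25 − 1 ≈ 734.1 − 1 ≈ 733.1 → 733

N ≈ 733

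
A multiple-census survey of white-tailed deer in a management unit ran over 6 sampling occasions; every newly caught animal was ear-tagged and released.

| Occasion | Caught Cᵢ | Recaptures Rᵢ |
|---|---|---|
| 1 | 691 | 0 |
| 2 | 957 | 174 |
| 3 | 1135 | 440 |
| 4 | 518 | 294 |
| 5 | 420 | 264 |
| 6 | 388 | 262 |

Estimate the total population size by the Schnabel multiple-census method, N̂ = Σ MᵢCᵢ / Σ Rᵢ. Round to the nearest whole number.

Marked at large before each occasion: Mᵢ = Σⱼ<ᵢ (Cⱼ − Rⱼ) → M1=0, M2=691, M3=1474, M4=2169, M5=2393, M6=2549
Σ MᵢCᵢ = 0·691 + 691·957 + 1474·1135 + 2169·518 + 2393·420 + 2549·388 = 0 + 661287 + 1672990 + 1123542 + 1005060 + 989012 = 5451891
Σ Rᵢ = 0 + 174 + 440 + 294 + 264 + 262 = 1434
N̂ = 5451891 / 1434 ≈ 3801.9 → 3802

N ≈ 3802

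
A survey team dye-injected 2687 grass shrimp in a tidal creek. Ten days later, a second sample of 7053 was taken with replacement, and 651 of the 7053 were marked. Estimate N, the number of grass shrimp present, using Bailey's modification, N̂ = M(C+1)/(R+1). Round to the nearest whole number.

N̂ = 2687·(7053+1)/(651+1) = 2687·7054/652 = 18954098/652 ≈ 29070.7 → 29071

N ≈ 29,071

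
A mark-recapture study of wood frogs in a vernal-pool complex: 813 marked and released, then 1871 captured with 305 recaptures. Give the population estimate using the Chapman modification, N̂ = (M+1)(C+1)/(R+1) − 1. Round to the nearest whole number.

N̂ = (813+1)(1871+1)/(305+1) − 1 = 814·1872/306 − 1
= 1523808/306 − 1 ≈ 4979.8 − 1 ≈ 4978.8 → 4979

N ≈ 4979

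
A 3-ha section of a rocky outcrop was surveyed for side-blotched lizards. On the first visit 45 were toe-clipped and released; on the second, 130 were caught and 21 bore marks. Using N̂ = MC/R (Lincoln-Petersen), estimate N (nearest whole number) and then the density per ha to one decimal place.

density ≈ 93.0 side-blotched lizards per ha

N̂ = 45·130/21 = 5850/21 ≈ 278.6 → 279
Density = N̂ / area = 279 / 3 = 93.0 per ha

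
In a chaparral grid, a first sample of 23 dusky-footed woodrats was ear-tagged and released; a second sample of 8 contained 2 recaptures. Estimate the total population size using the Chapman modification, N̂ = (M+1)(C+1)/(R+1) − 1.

N = 71

N̂ = (23+1)(8+1)/(2+1) − 1 = 24·9/3 − 1
= 216/3 − 1 = 72 − 1 = 71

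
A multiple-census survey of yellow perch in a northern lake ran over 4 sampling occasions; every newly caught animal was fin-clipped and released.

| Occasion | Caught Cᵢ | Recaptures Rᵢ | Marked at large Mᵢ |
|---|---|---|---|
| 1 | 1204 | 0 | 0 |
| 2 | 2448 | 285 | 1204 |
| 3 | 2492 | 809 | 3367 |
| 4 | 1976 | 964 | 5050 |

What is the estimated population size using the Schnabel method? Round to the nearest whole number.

N ≈ 10,358

Σ MᵢCᵢ = 0·1204 + 1204·2448 + 3367·2492 + 5050·1976 = 0 + 2947392 + 8390564 + 9978800 = 21316756
Σ Rᵢ = 0 + 285 + 809 + 964 = 2058
N̂ = 21316756 / 2058 ≈ 10358.0 → 10358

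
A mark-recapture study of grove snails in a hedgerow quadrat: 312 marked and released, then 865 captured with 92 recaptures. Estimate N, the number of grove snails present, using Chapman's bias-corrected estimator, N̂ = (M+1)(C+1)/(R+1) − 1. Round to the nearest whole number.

N̂ = (312+1)(865+1)/(92+1) − 1 = 313·866/93 − 1
= 271058/93 − 1 ≈ 2914.6 − 1 ≈ 2913.6 → 2914

N ≈ 2914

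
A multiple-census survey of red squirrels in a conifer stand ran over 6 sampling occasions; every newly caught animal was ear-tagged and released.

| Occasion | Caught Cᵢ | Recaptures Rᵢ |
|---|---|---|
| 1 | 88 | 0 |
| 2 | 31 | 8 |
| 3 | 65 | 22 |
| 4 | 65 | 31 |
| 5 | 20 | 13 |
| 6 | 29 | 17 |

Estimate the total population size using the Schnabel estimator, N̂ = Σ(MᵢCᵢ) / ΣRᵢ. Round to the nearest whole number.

Marked at large before each occasion: Mᵢ = Σⱼ<ᵢ (Cⱼ − Rⱼ) → M1=0, M2=88, M3=111, M4=154, M5=188, M6=195
Σ MᵢCᵢ = 0·88 + 88·31 + 111·65 + 154·65 + 188·20 + 195·29 = 0 + 2728 + 7215 + 10010 + 3760 + 5655 = 29368
Σ Rᵢ = 0 + 8 + 22 + 31 + 13 + 17 = 91
N̂ = 29368 / 91 ≈ 322.7 → 323

N ≈ 323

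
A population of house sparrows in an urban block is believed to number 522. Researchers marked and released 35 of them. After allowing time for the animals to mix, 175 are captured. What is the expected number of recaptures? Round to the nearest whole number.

expected recaptures ≈ 12

Expected recaptures E[R] = M·C / N.
E[R] = 35 × 175 / 522 = 6125 / 522 ≈ 11.7 → 12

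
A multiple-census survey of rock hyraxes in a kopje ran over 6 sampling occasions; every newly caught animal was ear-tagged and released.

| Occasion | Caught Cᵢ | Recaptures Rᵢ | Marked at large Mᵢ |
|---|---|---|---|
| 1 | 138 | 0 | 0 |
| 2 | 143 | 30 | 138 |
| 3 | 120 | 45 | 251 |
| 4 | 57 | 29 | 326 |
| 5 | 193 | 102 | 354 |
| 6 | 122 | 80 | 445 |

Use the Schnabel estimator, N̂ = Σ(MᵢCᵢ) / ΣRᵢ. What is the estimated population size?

N = 668

Σ MᵢCᵢ = 0·138 + 138·143 + 251·120 + 326·57 + 354·193 + 445·122 = 0 + 19734 + 30120 + 18582 + 68322 + 54290 = 191048
Σ Rᵢ = 0 + 30 + 45 + 29 + 102 + 80 = 286
N̂ = 191048 / 286 = 668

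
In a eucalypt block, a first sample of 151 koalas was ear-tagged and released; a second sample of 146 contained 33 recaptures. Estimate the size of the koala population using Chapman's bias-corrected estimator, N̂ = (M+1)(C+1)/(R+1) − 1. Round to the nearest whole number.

N̂ = (151+1)(146+1)/(33+1) − 1 = 152·147/34 − 1
= 22344/34 − 1 ≈ 657.2 − 1 ≈ 656.2 → 656

N ≈ 656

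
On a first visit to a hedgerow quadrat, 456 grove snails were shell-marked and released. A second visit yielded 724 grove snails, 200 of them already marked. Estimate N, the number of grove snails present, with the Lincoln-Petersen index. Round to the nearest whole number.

N ≈ 1651

The marked fraction in the recapture sample should equal the marked fraction in the population: 200/724 = 456/N.
N = (456 × 724) / 200 = 330144 / 200 ≈ 1650.7 → 1651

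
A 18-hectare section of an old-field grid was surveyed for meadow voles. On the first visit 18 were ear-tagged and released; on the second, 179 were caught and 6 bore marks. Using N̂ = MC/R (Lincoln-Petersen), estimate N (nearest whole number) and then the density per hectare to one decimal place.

density ≈ 29.8 meadow voles per hectare

N̂ = 18·179/6 = 3222/6 = 537
Density = N̂ / area = 537 / 18 ≈ 29.83 → 29.8 per hectare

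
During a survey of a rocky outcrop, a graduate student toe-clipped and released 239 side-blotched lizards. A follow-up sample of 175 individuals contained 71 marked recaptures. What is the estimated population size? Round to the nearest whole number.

N ≈ 589

Lincoln-Petersen assumes M/N = R/C, so N = M·C / R.
N = (239 × 175) / 71 = 41825 / 71 ≈ 589.1 → 589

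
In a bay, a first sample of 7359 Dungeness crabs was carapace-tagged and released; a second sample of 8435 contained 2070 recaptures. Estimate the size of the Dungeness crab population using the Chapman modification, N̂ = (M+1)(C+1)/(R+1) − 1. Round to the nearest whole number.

N ≈ 29,979

N̂ = (7359+1)(8435+1)/(2070+1) − 1 = 7360·8436/2071 − 1
= 62088960/2071 − 1 ≈ 29980.2 − 1 ≈ 29979.2 → 29979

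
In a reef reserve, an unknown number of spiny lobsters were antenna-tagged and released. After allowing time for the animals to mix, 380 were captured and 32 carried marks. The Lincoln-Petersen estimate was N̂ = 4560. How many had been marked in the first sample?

From N = M·C/R: M = N·R / C = 4560·32 / 380 = 145920 / 380 = 384.

M = 384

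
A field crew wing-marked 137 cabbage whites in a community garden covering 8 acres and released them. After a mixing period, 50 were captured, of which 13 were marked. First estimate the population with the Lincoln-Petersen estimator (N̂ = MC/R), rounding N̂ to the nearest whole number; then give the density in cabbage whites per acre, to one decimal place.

N̂ = 137·50/13 = 6850/13 ≈ 526.9 → 527
Density = N̂ / area = 527 / 8 ≈ 65.88 → 65.9 per acre

density ≈ 65.9 cabbage whites per acre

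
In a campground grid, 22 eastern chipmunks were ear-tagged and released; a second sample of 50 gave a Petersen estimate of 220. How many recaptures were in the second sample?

From N = M·C/R: R = M·C / N = 22·50 / 220 = 1100 / 220 = 5.

R = 5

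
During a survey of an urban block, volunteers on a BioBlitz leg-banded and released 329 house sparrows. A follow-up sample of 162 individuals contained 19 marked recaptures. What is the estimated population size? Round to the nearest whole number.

N ≈ 2805

N = (329 × 162) / 19 = 53298 / 19 ≈ 2805.2 → 2805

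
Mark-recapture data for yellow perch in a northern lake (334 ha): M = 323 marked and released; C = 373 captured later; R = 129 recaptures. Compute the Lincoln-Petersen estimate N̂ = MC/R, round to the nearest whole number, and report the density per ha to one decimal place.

N̂ = 323·373/129 = 120479/129 ≈ 933.9 → 934
Density = N̂ / area = 934 / 334 ≈ 2.80 → 2.8 per ha

density ≈ 2.8 yellow perch per ha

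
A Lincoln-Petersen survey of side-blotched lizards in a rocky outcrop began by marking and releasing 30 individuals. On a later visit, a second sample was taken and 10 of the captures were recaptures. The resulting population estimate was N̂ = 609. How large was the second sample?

C = 203

From N = M·C/R: C = N·R / M = 609·10 / 30 = 6090 / 30 = 203.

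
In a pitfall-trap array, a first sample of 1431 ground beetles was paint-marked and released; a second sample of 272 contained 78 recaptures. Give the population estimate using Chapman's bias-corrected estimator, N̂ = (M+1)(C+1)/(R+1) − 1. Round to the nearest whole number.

N̂ = (1431+1)(272+1)/(78+1) − 1 = 1432·273/79 − 1
= 390936/79 − 1 ≈ 4948.6 − 1 ≈ 4947.6 → 4948

N ≈ 4948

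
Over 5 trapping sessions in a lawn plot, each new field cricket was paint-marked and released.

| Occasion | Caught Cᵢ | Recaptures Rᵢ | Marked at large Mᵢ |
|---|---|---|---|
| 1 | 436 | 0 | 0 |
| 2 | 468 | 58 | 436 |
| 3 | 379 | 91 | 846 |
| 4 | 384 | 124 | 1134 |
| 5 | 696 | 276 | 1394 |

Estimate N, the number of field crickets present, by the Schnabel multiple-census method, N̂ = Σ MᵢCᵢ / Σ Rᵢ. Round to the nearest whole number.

Σ MᵢCᵢ = 0·436 + 436·468 + 846·379 + 1134·384 + 1394·696 = 0 + 204048 + 320634 + 435456 + 970224 = 1930362
Σ Rᵢ = 0 + 58 + 91 + 124 + 276 = 549
N̂ = 1930362 / 549 ≈ 3516.1 → 3516

N ≈ 3516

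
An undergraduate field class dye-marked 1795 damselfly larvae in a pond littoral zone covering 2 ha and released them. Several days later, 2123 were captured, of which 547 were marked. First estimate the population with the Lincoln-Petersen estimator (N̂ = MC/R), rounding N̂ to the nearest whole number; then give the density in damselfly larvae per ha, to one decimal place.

N̂ = 1795·2123/547 = 3810785/547 ≈ 6966.7 → 6967
Density = N̂ / area = 6967 / 2 ≈ 3483.50 → 3483.5 per ha

density ≈ 3483.5 damselfly larvae per ha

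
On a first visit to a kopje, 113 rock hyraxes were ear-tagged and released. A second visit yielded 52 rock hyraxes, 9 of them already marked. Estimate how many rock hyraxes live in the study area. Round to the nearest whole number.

If marked individuals mix randomly, R/C ≈ M/N, giving N ≈ M·C/R.
N = (113 × 52) / 9 = 5876 / 9 ≈ 652.9 → 653

N ≈ 653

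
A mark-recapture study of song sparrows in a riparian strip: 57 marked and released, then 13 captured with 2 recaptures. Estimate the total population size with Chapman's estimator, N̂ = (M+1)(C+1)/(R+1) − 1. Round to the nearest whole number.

N ≈ 270

N̂ = (57+1)(13+1)/(2+1) − 1 = 58·14/3 − 1
= 812/3 − 1 ≈ 270.7 − 1 ≈ 269.7 → 270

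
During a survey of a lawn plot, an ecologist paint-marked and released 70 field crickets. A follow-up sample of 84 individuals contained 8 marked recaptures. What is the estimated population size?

N = 735

If marked individuals mix randomly, R/C ≈ M/N, giving N ≈ M·C/R.
N = (70 × 84) / 8 = 5880 / 8 = 735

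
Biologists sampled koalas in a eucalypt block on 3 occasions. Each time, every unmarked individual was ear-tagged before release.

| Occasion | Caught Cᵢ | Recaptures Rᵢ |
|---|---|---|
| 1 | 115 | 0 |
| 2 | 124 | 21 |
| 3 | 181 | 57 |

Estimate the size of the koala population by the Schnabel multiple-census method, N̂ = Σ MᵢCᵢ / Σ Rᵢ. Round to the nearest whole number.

N ≈ 689

Marked at large before each occasion: Mᵢ = Σⱼ<ᵢ (Cⱼ − Rⱼ) → M1=0, M2=115, M3=218
Σ MᵢCᵢ = 0·115 + 115·124 + 218·181 = 0 + 14260 + 39458 = 53718
Σ Rᵢ = 0 + 21 + 57 = 78
N̂ = 53718 / 78 ≈ 688.7 → 689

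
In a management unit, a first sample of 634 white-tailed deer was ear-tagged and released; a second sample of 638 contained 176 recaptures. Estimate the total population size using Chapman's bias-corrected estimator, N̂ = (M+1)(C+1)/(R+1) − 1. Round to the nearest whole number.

N ≈ 2291

N̂ = (634+1)(638+1)/(176+1) − 1 = 635·639/177 − 1
= 405765/177 − 1 ≈ 2292.46 − 1 ≈ 2291.46 → 2291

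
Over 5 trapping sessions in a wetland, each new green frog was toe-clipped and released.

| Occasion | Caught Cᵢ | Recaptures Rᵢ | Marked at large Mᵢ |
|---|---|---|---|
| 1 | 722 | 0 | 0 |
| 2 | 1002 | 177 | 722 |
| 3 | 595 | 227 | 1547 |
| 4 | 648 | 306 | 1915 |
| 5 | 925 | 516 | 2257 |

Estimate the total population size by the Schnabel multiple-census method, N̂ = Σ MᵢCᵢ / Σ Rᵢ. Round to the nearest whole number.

N ≈ 4056

Σ MᵢCᵢ = 0·722 + 722·1002 + 1547·595 + 1915·648 + 2257·925 = 0 + 723444 + 920465 + 1240920 + 2087725 = 4972554
Σ Rᵢ = 0 + 177 + 227 + 306 + 516 = 1226
N̂ = 4972554 / 1226 ≈ 4055.9 → 4056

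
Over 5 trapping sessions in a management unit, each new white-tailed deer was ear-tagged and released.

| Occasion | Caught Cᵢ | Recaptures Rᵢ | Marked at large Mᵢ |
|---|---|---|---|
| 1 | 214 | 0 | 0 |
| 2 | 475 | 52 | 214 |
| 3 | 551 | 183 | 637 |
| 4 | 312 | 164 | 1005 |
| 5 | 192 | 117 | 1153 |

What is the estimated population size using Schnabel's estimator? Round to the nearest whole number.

Σ MᵢCᵢ = 0·214 + 214·475 + 637·551 + 1005·312 + 1153·192 = 0 + 101650 + 350987 + 313560 + 221376 = 987573
Σ Rᵢ = 0 + 52 + 183 + 164 + 117 = 516
N̂ = 987573 / 516 ≈ 1913.9 → 1914

N ≈ 1914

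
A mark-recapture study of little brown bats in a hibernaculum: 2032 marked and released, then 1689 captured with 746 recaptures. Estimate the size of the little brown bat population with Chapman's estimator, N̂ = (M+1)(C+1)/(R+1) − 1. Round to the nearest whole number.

N̂ = (2032+1)(1689+1)/(746+1) − 1 = 2033·1690/747 − 1
= 3435770/747 − 1 ≈ 4599.4 − 1 ≈ 4598.4 → 4598

N ≈ 4598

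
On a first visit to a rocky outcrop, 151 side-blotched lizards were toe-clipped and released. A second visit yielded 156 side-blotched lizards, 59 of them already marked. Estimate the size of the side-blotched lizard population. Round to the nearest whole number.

N ≈ 399

If marked individuals mix randomly, R/C ≈ M/N, giving N ≈ M·C/R.
N = (151 × 156) / 59 = 23556 / 59 ≈ 399.3 → 399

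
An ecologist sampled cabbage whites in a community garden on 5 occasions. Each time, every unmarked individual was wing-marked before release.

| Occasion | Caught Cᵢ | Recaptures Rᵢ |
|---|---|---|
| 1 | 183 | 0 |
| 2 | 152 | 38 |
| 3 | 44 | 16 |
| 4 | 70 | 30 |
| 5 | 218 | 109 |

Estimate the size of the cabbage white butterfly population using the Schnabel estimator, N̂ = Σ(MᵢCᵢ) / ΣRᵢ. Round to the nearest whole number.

N ≈ 742

Marked at large before each occasion: Mᵢ = Σⱼ<ᵢ (Cⱼ − Rⱼ) → M1=0, M2=183, M3=297, M4=325, M5=365
Σ MᵢCᵢ = 0·183 + 183·152 + 297·44 + 325·70 + 365·218 = 0 + 27816 + 13068 + 22750 + 79570 = 143204
Σ Rᵢ = 0 + 38 + 16 + 30 + 109 = 193
N̂ = 143204 / 193 ≈ 742.0 → 742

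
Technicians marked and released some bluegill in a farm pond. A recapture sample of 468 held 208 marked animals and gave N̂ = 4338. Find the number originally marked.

M = 1928

From N = M·C/R: M = N·R / C = 4338·208 / 468 = 902304 / 468 = 1928.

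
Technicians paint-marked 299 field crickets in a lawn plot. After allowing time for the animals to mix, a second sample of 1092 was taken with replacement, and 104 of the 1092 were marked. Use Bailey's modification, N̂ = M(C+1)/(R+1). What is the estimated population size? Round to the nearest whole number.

N ≈ 3112

N̂ = 299·(1092+1)/(104+1) = 299·1093/105 = 326807/105 ≈ 3112.4 → 3112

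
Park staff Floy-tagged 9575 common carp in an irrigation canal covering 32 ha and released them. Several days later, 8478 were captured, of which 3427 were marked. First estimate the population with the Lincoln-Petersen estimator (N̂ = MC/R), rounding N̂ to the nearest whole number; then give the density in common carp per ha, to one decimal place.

N̂ = 9575·8478/3427 = 81176850/3427 ≈ 23687.4 → 23687
Density = N̂ / area = 23687 / 32 ≈ 740.22 → 740.2 per ha

density ≈ 740.2 common carp per ha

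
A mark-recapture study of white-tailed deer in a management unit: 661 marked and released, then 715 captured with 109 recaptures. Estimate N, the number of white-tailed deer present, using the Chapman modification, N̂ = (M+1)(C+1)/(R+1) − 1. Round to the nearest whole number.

N̂ = (661+1)(715+1)/(109+1) − 1 = 662·716/110 − 1
= 473992/110 − 1 ≈ 4309.0 − 1 ≈ 4308.0 → 4308

N ≈ 4308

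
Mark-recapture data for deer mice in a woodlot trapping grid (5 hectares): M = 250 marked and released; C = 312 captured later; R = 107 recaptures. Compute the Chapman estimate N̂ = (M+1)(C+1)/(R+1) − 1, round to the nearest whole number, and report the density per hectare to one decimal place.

density ≈ 145.2 deer mice per hectare

N̂ = 251·313/108 − 1 = 78563/108 − 1 ≈ 726.4 → 726
Density = N̂ / area = 726 / 5 ≈ 145.20 → 145.2 per hectare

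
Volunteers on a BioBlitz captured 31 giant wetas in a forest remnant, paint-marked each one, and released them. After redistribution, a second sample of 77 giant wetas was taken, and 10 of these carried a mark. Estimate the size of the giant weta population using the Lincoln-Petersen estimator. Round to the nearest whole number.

N ≈ 239

N = (31 × 77) / 10 = 2387 / 10 ≈ 238.7 → 239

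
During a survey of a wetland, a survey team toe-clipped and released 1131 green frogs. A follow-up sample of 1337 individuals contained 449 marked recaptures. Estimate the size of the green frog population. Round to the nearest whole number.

N ≈ 3368

Lincoln-Petersen assumes M/N = R/C, so N = M·C / R.
N = (1131 × 1337) / 449 = 1512147 / 449 ≈ 3367.8 → 3368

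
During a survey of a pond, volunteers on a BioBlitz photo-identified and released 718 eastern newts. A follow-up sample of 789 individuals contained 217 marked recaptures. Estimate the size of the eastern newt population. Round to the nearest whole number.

N ≈ 2611

N = (718 × 789) / 217 = 566502 / 217 ≈ 2610.6 → 2611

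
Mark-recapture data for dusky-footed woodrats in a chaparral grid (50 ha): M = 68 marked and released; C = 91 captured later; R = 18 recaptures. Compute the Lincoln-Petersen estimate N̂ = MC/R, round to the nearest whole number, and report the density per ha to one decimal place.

density ≈ 6.9 dusky-footed woodrats per ha

N̂ = 68·91/18 = 6188/18 ≈ 343.8 → 344
Density = N̂ / area = 344 / 50 ≈ 6.88 → 6.9 per ha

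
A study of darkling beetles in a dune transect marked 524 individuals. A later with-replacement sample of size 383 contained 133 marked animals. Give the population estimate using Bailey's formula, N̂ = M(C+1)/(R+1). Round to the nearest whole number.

N̂ = 524·(383+1)/(133+1) = 524·384/134 = 201216/134 ≈ 1501.6 → 1502

N ≈ 1502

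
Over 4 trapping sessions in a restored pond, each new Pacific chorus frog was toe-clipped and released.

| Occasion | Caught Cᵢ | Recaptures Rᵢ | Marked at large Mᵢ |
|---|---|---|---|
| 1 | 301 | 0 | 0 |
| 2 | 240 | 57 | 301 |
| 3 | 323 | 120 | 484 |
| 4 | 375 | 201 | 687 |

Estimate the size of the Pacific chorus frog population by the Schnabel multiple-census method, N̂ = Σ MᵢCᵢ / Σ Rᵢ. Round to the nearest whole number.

N ≈ 1286

Σ MᵢCᵢ = 0·301 + 301·240 + 484·323 + 687·375 = 0 + 72240 + 156332 + 257625 = 486197
Σ Rᵢ = 0 + 57 + 120 + 201 = 378
N̂ = 486197 / 378 ≈ 1286.2 → 1286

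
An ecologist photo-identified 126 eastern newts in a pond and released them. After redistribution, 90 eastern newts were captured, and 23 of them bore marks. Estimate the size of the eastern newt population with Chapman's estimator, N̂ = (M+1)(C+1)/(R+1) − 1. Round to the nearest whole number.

N̂ = (126+1)(90+1)/(23+1) − 1 = 127·91/24 − 1
= 11557/24 − 1 ≈ 481.5 − 1 ≈ 480.5 → 481

N ≈ 481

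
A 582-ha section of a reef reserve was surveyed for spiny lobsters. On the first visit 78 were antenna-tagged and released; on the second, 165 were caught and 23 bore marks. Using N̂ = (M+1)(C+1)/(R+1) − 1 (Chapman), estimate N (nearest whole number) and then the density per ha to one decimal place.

N̂ = 79·166/24 − 1 = 13114/24 − 1 ≈ 545.4 → 545
Density = N̂ / area = 545 / 582 ≈ 0.94 → 0.9 per ha

density ≈ 0.9 spiny lobsters per ha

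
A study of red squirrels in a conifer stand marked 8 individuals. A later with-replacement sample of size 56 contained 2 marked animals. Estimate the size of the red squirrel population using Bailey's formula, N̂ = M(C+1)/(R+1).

N̂ = 8·(56+1)/(2+1) = 8·57/3 = 456/3 = 152

N = 152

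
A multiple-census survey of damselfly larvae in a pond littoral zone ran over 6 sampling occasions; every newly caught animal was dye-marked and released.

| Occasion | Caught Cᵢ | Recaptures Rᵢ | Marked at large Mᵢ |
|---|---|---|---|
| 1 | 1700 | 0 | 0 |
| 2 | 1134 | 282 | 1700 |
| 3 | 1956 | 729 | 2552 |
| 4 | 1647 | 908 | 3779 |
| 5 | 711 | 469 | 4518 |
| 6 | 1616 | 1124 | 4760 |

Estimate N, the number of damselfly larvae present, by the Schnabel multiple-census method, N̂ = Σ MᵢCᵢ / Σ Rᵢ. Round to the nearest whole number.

Σ MᵢCᵢ = 0·1700 + 1700·1134 + 2552·1956 + 3779·1647 + 4518·711 + 4760·1616 = 0 + 1927800 + 4991712 + 6224013 + 3212298 + 7692160 = 24047983
Σ Rᵢ = 0 + 282 + 729 + 908 + 469 + 1124 = 3512
N̂ = 24047983 / 3512 ≈ 6847.4 → 6847

N ≈ 6847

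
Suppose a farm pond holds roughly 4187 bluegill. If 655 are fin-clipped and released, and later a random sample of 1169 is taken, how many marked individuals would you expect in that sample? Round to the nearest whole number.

The marked fraction of the population is 655/4187, so in a sample of 1169 expect C·(M/N) marked.
E[R] = 655 × 1169 / 4187 = 765695 / 4187 ≈ 182.9 → 183

expected recaptures ≈ 183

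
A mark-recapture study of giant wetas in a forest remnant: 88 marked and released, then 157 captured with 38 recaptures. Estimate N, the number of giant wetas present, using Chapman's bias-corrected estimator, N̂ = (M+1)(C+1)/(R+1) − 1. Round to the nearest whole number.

N̂ = (88+1)(157+1)/(38+1) − 1 = 89·158/39 − 1
= 14062/39 − 1 ≈ 360.6 − 1 ≈ 359.6 → 360

N ≈ 360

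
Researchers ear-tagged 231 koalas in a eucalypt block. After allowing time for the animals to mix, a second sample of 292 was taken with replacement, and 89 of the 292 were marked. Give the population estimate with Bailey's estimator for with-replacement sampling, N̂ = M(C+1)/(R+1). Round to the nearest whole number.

N̂ = 231·(292+1)/(89+1) = 231·293/90 = 67683/90 ≈ 752.0 → 752

N ≈ 752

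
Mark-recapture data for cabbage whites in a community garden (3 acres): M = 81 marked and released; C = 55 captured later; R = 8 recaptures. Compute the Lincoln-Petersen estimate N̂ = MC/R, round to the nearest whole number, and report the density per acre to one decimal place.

density ≈ 185.7 cabbage whites per acre

N̂ = 81·55/8 = 4455/8 ≈ 556.9 → 557
Density = N̂ / area = 557 / 3 ≈ 185.67 → 185.7 per acre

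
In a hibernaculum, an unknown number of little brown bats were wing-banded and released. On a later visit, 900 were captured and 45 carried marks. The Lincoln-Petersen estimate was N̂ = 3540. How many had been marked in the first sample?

From N = M·C/R: M = N·R / C = 3540·45 / 900 = 159300 / 900 = 177.

M = 177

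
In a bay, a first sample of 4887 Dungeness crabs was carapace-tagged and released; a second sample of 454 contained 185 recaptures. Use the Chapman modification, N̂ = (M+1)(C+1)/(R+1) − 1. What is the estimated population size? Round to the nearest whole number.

N̂ = (4887+1)(454+1)/(185+1) − 1 = 4888·455/186 − 1
= 2224040/186 − 1 ≈ 11957.2 − 1 ≈ 11956.2 → 11956

N ≈ 11,956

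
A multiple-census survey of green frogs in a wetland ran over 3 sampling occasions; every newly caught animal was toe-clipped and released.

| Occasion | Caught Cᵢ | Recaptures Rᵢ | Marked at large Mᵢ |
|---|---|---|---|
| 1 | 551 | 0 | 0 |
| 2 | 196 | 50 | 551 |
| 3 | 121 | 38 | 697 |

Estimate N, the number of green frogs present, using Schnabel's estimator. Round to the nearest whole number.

Σ MᵢCᵢ = 0·551 + 551·196 + 697·121 = 0 + 107996 + 84337 = 192333
Σ Rᵢ = 0 + 50 + 38 = 88
N̂ = 192333 / 88 ≈ 2185.6 → 2186

N ≈ 2186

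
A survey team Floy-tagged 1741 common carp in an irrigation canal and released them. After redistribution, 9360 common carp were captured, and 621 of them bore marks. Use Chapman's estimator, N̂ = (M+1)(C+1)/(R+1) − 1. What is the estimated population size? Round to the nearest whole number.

N̂ = (1741+1)(9360+1)/(621+1) − 1 = 1742·9361/622 − 1
= 16306862/622 − 1 ≈ 26216.8 − 1 ≈ 26215.8 → 26216

N ≈ 26,216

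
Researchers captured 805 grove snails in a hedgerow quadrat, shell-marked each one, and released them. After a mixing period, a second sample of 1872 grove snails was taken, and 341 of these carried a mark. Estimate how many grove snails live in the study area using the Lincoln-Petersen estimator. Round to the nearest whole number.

If marked individuals mix randomly, R/C ≈ M/N, giving N ≈ M·C/R.
N = (805 × 1872) / 341 = 1506960 / 341 ≈ 4419.2 → 4419

N ≈ 4419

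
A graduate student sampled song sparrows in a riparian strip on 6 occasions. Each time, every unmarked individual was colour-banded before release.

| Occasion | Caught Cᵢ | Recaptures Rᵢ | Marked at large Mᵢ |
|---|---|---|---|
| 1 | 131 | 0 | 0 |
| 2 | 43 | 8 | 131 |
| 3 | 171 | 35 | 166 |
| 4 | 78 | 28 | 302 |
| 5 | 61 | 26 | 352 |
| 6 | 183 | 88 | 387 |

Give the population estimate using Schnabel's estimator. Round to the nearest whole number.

Σ MᵢCᵢ = 0·131 + 131·43 + 166·171 + 302·78 + 352·61 + 387·183 = 0 + 5633 + 28386 + 23556 + 21472 + 70821 = 149868
Σ Rᵢ = 0 + 8 + 35 + 28 + 26 + 88 = 185
N̂ = 149868 / 185 ≈ 810.1 → 810

N ≈ 810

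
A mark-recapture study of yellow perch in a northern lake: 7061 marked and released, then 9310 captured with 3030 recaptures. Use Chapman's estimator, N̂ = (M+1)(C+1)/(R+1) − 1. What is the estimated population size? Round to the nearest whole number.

N ≈ 21,693

N̂ = (7061+1)(9310+1)/(3030+1) − 1 = 7062·9311/3031 − 1
= 65754282/3031 − 1 ≈ 21693.9 − 1 ≈ 21692.9 → 21693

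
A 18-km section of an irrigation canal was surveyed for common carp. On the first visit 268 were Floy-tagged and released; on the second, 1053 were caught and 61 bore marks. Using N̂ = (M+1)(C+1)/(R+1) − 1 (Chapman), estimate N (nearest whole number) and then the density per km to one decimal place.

N̂ = 269·1054/62 − 1 = 283526/62 − 1 = 4572
Density = N̂ / area = 4572 / 18 = 254.0 per km

density ≈ 254.0 common carp per km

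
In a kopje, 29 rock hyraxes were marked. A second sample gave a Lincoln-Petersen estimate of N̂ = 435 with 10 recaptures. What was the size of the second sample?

C = 150

From N = M·C/R: C = N·R / M = 435·10 / 29 = 4350 / 29 = 150.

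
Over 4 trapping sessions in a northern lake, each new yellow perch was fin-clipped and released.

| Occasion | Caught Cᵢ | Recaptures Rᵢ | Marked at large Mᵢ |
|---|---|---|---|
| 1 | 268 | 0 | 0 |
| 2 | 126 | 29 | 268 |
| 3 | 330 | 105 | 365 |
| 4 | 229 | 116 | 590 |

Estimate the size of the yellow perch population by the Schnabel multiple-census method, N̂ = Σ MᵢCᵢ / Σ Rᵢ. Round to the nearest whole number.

Σ MᵢCᵢ = 0·268 + 268·126 + 365·330 + 590·229 = 0 + 33768 + 120450 + 135110 = 289328
Σ Rᵢ = 0 + 29 + 105 + 116 = 250
N̂ = 289328 / 250 ≈ 1157.3 → 1157

N ≈ 1157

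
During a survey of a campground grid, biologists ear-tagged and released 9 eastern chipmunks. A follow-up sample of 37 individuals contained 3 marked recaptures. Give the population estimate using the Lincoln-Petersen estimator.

N = 111

N = (9 × 37) / 3 = 333 / 3 = 111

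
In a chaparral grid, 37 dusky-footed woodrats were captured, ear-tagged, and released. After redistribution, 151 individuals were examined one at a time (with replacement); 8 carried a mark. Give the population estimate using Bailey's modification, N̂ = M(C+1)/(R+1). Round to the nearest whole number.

N ≈ 625

N̂ = 37·(151+1)/(8+1) = 37·152/9 = 5624/9 ≈ 624.9 → 625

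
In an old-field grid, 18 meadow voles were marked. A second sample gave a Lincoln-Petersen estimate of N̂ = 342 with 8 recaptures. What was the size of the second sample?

C = 152

From N = M·C/R: C = N·R / M = 342·8 / 18 = 2736 / 18 = 152.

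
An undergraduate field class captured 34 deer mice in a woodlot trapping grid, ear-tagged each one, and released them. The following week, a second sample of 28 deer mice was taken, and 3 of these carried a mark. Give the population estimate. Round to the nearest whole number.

The marked fraction in the recapture sample should equal the marked fraction in the population: 3/28 = 34/N.
N = (34 × 28) / 3 = 952 / 3 ≈ 317.3 → 317

N ≈ 317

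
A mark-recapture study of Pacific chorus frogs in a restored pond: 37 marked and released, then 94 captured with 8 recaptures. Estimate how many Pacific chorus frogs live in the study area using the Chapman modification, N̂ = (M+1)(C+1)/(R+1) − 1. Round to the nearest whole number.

N ≈ 400

N̂ = (37+1)(94+1)/(8+1) − 1 = 38·95/9 − 1
= 3610/9 − 1 ≈ 401.1 − 1 ≈ 400.1 → 400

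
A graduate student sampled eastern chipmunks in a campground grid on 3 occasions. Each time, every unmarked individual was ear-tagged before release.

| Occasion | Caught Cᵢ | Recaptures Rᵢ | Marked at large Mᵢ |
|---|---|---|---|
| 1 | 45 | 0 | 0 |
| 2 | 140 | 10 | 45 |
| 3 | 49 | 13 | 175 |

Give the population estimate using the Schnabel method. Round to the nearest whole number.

Σ MᵢCᵢ = 0·45 + 45·140 + 175·49 = 0 + 6300 + 8575 = 14875
Σ Rᵢ = 0 + 10 + 13 = 23
N̂ = 14875 / 23 ≈ 646.7 → 647

N ≈ 647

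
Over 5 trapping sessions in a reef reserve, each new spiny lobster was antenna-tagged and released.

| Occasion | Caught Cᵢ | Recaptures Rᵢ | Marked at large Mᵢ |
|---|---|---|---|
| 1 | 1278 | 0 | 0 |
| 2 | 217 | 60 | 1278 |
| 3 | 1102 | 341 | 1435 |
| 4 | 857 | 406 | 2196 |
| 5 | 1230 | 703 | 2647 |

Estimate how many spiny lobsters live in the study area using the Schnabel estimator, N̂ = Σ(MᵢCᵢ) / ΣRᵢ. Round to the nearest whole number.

N ≈ 4633

Σ MᵢCᵢ = 0·1278 + 1278·217 + 1435·1102 + 2196·857 + 2647·1230 = 0 + 277326 + 1581370 + 1881972 + 3255810 = 6996478
Σ Rᵢ = 0 + 60 + 341 + 406 + 703 = 1510
N̂ = 6996478 / 1510 ≈ 4633.4 → 4633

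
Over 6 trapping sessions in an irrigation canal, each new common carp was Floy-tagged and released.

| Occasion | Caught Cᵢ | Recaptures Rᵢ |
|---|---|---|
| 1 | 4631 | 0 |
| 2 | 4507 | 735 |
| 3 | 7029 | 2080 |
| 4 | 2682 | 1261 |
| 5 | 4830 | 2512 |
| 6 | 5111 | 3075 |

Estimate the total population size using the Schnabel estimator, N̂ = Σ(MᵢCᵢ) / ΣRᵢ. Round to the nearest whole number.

Marked at large before each occasion: Mᵢ = Σⱼ<ᵢ (Cⱼ − Rⱼ) → M1=0, M2=4631, M3=8403, M4=13352, M5=14773, M6=17091
Σ MᵢCᵢ = 0·4631 + 4631·4507 + 8403·7029 + 13352·2682 + 14773·4830 + 17091·5111 = 0 + 20871917 + 59064687 + 35810064 + 71353590 + 87352101 = 274452359
Σ Rᵢ = 0 + 735 + 2080 + 1261 + 2512 + 3075 = 9663
N̂ = 274452359 / 9663 ≈ 28402.4 → 28402

N ≈ 28,402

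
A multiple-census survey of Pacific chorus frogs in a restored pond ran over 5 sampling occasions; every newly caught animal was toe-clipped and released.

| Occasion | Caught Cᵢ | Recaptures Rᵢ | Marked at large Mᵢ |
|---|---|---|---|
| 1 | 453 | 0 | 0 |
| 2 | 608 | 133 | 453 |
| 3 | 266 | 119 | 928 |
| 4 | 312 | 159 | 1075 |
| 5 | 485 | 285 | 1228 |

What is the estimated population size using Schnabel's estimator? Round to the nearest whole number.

N ≈ 2088

Σ MᵢCᵢ = 0·453 + 453·608 + 928·266 + 1075·312 + 1228·485 = 0 + 275424 + 246848 + 335400 + 595580 = 1453252
Σ Rᵢ = 0 + 133 + 119 + 159 + 285 = 696
N̂ = 1453252 / 696 ≈ 2088.0 → 2088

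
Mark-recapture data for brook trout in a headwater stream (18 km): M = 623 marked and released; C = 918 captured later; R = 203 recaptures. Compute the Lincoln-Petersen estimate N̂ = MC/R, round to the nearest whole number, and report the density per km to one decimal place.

N̂ = 623·918/203 = 571914/203 ≈ 2817.3 → 2817
Density = N̂ / area = 2817 / 18 ≈ 156.50 → 156.5 per km

density ≈ 156.5 brook trout per km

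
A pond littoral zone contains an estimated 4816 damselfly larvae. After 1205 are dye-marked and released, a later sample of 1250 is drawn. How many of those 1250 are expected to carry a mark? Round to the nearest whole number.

expected recaptures ≈ 313

The marked fraction of the population is 1205/4816, so in a sample of 1250 expect C·(M/N) marked.
E[R] = 1205 × 1250 / 4816 = 1506250 / 4816 ≈ 312.8 → 313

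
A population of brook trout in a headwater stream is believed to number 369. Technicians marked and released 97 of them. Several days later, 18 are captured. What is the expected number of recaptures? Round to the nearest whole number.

The marked fraction of the population is 97/369, so in a sample of 18 expect C·(M/N) marked.
E[R] = 97 × 18 / 369 = 1746 / 369 ≈ 4.7 → 5

expected recaptures ≈ 5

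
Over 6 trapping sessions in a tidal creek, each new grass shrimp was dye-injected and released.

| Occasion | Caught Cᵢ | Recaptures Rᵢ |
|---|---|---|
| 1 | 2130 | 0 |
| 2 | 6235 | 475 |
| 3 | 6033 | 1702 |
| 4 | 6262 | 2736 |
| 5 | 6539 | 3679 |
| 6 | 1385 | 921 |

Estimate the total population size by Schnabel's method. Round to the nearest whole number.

N ≈ 27,977

Marked at large before each occasion: Mᵢ = Σⱼ<ᵢ (Cⱼ − Rⱼ) → M1=0, M2=2130, M3=7890, M4=12221, M5=15747, M6=18607
Σ MᵢCᵢ = 0·2130 + 2130·6235 + 7890·6033 + 12221·6262 + 15747·6539 + 18607·1385 = 0 + 13280550 + 47600370 + 76527902 + 102969633 + 25770695 = 266149150
Σ Rᵢ = 0 + 475 + 1702 + 2736 + 3679 + 921 = 9513
N̂ = 266149150 / 9513 ≈ 27977.4 → 27977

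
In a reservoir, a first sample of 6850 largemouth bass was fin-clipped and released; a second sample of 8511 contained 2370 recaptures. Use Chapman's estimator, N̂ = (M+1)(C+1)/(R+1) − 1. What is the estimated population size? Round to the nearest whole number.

N ≈ 24,594

N̂ = (6850+1)(8511+1)/(2370+1) − 1 = 6851·8512/2371 − 1
= 58315712/2371 − 1 ≈ 24595.4 − 1 ≈ 24594.4 → 24594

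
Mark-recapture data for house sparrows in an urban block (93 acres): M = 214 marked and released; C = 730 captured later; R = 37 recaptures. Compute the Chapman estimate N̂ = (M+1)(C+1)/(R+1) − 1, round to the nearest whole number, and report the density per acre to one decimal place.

N̂ = 215·731/38 − 1 = 157165/38 − 1 ≈ 4134.9 → 4135
Density = N̂ / area = 4135 / 93 ≈ 44.46 → 44.5 per acre

density ≈ 44.5 house sparrows per acre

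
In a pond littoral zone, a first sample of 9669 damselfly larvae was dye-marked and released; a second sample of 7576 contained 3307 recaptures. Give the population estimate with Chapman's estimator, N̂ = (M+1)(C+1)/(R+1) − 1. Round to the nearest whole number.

N ≈ 22,148

N̂ = (9669+1)(7576+1)/(3307+1) − 1 = 9670·7577/3308 − 1
= 73269590/3308 − 1 ≈ 22149.2 − 1 ≈ 22148.2 → 22148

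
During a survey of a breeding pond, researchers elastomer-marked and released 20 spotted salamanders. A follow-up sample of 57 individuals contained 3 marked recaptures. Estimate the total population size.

N = 380

N = (20 × 57) / 3 = 1140 / 3 = 380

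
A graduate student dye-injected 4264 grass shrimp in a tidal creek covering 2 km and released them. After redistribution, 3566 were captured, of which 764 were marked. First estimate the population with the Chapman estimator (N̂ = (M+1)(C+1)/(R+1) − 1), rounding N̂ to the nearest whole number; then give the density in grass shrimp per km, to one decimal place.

density ≈ 9943.0 grass shrimp per km

N̂ = 4265·3567/765 − 1 = 15213255/765 − 1 ≈ 19885.6 → 19886
Density = N̂ / area = 19886 / 2 = 9943.0 per km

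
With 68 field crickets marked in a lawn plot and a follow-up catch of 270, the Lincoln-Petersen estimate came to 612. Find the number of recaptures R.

R = 30

From N = M·C/R: R = M·C / N = 68·270 / 612 = 18360 / 612 = 30.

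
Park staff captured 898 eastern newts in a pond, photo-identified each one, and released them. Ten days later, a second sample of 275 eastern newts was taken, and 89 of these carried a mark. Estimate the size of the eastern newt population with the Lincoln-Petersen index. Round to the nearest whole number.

N ≈ 2775

N = (898 × 275) / 89 = 246950 / 89 ≈ 2774.7 → 2775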